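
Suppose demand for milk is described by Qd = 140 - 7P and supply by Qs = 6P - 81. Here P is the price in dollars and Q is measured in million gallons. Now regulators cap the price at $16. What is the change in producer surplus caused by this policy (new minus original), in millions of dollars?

Equilibrium: 140 - 7P = 6P - 81, so 221 = 13P and P* = 17, Q* = 21.
Because the ceiling (16) lies below the market-clearing price, it is binding.
At P = 16: Qd = 140 - 7·16 = 28 and Qs = 6·16 - 81 = 15.
Producer surplus without the control is ½ · (17 - 13.5) · 21 = 36.75.
With the ceiling, producers sell 15 units at 16, so PS = ½ · (16 - 13.5) · 15 = 18.75.
Change in producer surplus = 18.75 - 36.75 = -18.

-18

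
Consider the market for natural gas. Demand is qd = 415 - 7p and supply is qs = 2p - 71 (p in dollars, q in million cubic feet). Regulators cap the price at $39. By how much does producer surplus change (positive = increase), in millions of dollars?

Setting quantity demanded equal to quantity supplied, 415 - 7p = 2p - 71, gives p* = 54 and q* = 37.
The ceiling of 39 is below the equilibrium price 54, so it binds.
At p = 39: qd = 415 - 7·39 = 142 and qs = 2·39 - 71 = 7.
Producer surplus without the control is ½ · (54 - 35.5) · 37 = 342.25.
With the ceiling, producers sell 7 units at 39, so PS = ½ · (39 - 35.5) · 7 = 12.25.
Change in producer surplus = 12.25 - 342.25 = -330.

-330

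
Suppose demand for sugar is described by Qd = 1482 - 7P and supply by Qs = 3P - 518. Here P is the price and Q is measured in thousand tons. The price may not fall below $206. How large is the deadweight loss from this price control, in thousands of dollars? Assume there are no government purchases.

420

Setting quantity demanded equal to quantity supplied, 1482 - 7P = 3P - 518, gives P* = 200 and Q* = 82.
The floor of 206 is above the equilibrium price 200, so it binds.
At P = 206: Qd = 1482 - 7·206 = 40 and Qs = 3·206 - 518 = 100.
Quantity traded falls to 40. At Q = 40 the demand price is (1482 - 40)/7 = 206 and the supply price is (518 + 40)/3 = 186.
Deadweight loss = ½ · (206 - 186) · (82 - 40) = ½ · 20 · 42 = 420.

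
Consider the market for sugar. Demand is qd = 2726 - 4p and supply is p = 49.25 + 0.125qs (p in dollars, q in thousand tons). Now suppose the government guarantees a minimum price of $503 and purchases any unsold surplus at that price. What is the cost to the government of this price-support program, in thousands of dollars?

1466748

Rearranging supply gives qs = 8p - 394. Without the control the market clears where 2726 - 4p = 8p - 394, i.e. p* = 260 and q* = 1686.
The floor of 503 is above the equilibrium price 260, so it binds.
At p = 503: qd = 2726 - 4·503 = 714 and qs = 8·503 - 394 = 3630.
Surplus = qs - qd = 2916.
Government expenditure = surplus × support price = 2916 × 503 = 1466748.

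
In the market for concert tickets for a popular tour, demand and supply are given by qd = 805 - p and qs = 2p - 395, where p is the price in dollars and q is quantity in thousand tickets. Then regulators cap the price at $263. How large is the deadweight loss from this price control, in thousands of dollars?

Without the control the market clears where 805 - p = 2p - 395, i.e. p* = 400 and q* = 405.
Because the ceiling (263) lies below the market-clearing price, it is binding.
At p = 263: qd = 805 - 263 = 542 and qs = 2·263 - 395 = 131.
Quantity traded falls to 131. At q = 131 the demand price is 805 - 131 = 674 and the supply price is (395 + 131)/2 = 263.
Deadweight loss = ½ · (674 - 263) · (405 - 131) = ½ · 411 · 274 = 56307.

56307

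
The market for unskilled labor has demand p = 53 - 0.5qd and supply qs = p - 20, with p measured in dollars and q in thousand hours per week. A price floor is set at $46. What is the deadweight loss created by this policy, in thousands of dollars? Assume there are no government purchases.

Rearranging demand gives qd = 106 - 2p. Setting quantity demanded equal to quantity supplied, 106 - 2p = p - 20, gives p* = 42 and q* = 22.
Since 46 > 42, the floor is binding.
At p = 46: qd = 106 - 2·46 = 14 and qs = 46 - 20 = 26.
Quantity traded falls to 14. At q = 14 the demand price is (106 - 14)/2 = 46 and the supply price is 20 + 14 = 34.
Deadweight loss = ½ · (46 - 34) · (22 - 14) = ½ · 12 · 8 = 48.

48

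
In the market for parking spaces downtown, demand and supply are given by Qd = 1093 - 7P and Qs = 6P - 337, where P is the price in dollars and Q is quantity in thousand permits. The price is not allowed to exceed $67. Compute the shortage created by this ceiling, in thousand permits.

559

In a free market, 1093 - 7P = 6P - 337 gives the equilibrium P* = 110, Q* = 323.
Since 67 < 110, the ceiling is binding.
At P = 67: Qd = 1093 - 7·67 = 624 and Qs = 6·67 - 337 = 65.
Shortage = Qd - Qs = 624 - 65 = 559.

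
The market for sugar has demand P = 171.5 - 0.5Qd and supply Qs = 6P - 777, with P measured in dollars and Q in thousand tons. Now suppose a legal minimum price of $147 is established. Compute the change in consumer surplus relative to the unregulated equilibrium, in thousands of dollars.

Rearranging demand gives Qd = 343 - 2P. Setting quantity demanded equal to quantity supplied, 343 - 2P = 6P - 777, gives P* = 140 and Q* = 63.
Since 147 > 140, the floor is binding.
At P = 147: Qd = 343 - 2·147 = 49 and Qs = 6·147 - 777 = 105.
Consumer surplus without the control is ½ · (171.5 - 140) · 63 = 992.25.
With the floor, consumers buy 49 units at 147, so CS = ½ · (171.5 - 147) · 49 = 600.25.
Change in consumer surplus = 600.25 - 992.25 = -392.

-392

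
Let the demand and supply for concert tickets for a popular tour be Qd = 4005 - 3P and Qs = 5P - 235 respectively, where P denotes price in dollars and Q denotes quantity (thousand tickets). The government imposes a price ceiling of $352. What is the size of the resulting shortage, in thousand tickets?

1424

Without the control the market clears where 4005 - 3P = 5P - 235, i.e. P* = 530 and Q* = 2415.
The ceiling of 352 is below the equilibrium price 530, so it binds.
At P = 352: Qd = 4005 - 3·352 = 2949 and Qs = 5·352 - 235 = 1525.
Shortage = Qd - Qs = 2949 - 1525 = 1424.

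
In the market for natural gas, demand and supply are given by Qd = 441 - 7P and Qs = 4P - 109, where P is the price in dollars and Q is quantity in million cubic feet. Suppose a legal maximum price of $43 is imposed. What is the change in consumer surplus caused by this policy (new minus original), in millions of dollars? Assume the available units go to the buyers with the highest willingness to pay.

385

In a free market, 441 - 7P = 4P - 109 gives the equilibrium P* = 50, Q* = 91.
Since 43 < 50, the ceiling is binding.
At P = 43: Qd = 441 - 7·43 = 140 and Qs = 4·43 - 109 = 63.
Consumer surplus without the control is ½ · (63 - 50) · 91 = 591.5.
With the ceiling, 63 units are sold at 43 (assume they go to the highest-value buyers). The demand price at Q = 63 is 54, so CS = ½ · [(63 - 43) + (54 - 43)] · 63 = 976.5.
Change in consumer surplus = 976.5 - 591.5 = 385.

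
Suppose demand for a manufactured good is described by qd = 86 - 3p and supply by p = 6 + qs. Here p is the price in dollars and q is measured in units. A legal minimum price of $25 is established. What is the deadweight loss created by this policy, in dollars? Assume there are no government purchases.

24

Rearranging supply gives qs = p - 6. Setting quantity demanded equal to quantity supplied, 86 - 3p = p - 6, gives p* = 23 and q* = 17.
The floor of 25 is above the equilibrium price 23, so it binds.
At p = 25: qd = 86 - 3·25 = 11 and qs = 25 - 6 = 19.
Quantity traded falls to 11. At q = 11 the demand price is (86 - 11)/3 = 25 and the supply price is 6 + 11 = 17.
Deadweight loss = ½ · (25 - 17) · (17 - 11) = ½ · 8 · 6 = 24.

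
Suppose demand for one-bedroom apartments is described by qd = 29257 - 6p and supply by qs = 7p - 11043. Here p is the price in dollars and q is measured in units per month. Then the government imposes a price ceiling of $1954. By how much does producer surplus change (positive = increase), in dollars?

Setting quantity demanded equal to quantity supplied, 29257 - 6p = 7p - 11043, gives p* = 3100 and q* = 10657.
The ceiling of 1954 is below the equilibrium price 3100, so it binds.
At p = 1954: qd = 29257 - 6·1954 = 17533 and qs = 7·1954 - 11043 = 2635.
Producer surplus without the control is ½ · (3100 - 11043/7) · 10657 = 113571649/14.
With the ceiling, producers sell 2635 units at 1954, so PS = ½ · (1954 - 11043/7) · 2635 = 6943225/14.
Change in producer surplus = 6943225/14 - 113571649/14 = -7616316.

-7616316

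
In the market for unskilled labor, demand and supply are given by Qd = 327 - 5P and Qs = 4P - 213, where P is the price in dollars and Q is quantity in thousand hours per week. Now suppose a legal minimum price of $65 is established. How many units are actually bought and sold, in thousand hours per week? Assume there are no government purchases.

In a free market, 327 - 5P = 4P - 213 gives the equilibrium P* = 60, Q* = 27.
Since 65 > 60, the floor is binding.
At P = 65: Qd = 327 - 5·65 = 2 and Qs = 4·65 - 213 = 47.
The quantity actually transacted is the short side, demand: 2.

2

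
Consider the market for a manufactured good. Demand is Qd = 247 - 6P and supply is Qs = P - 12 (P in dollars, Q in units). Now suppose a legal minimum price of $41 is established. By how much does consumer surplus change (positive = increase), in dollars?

-52

Without the control the market clears where 247 - 6P = P - 12, i.e. P* = 37 and Q* = 25.
Since 41 > 37, the floor is binding.
At P = 41: Qd = 247 - 6·41 = 1 and Qs = 41 - 12 = 29.
Consumer surplus without the control is ½ · (247/6 - 37) · 25 = 625/12.
With the floor, consumers buy 1 units at 41, so CS = ½ · (247/6 - 41) · 1 = 1/12.
Change in consumer surplus = 1/12 - 625/12 = -52.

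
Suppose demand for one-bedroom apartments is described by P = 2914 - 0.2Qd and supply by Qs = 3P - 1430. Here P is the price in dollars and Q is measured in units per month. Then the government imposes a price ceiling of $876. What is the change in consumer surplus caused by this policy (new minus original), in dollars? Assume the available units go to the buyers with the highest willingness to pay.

Rearranging demand gives Qd = 14570 - 5P. Setting quantity demanded equal to quantity supplied, 14570 - 5P = 3P - 1430, gives P* = 2000 and Q* = 4570.
Because the ceiling (876) lies below the market-clearing price, it is binding.
At P = 876: Qd = 14570 - 5·876 = 10190 and Qs = 3·876 - 1430 = 1198.
Consumer surplus without the control is ½ · (2914 - 2000) · 4570 = 2088490.
With the ceiling, 1198 units are sold at 876 (assume they go to the highest-value buyers). The demand price at Q = 1198 is 2674.4, so CS = ½ · [(2914 - 876) + (2674.4 - 876)] · 1198 = 2298003.6.
Change in consumer surplus = 2298003.6 - 2088490 = 209513.6.

209513.6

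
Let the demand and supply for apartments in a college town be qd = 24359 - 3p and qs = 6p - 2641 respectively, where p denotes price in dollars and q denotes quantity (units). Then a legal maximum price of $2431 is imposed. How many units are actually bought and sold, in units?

Equilibrium: 24359 - 3p = 6p - 2641, so 27000 = 9p and p* = 3000, q* = 15359.
The ceiling of 2431 is below the equilibrium price 3000, so it binds.
At p = 2431: qd = 24359 - 3·2431 = 17066 and qs = 6·2431 - 2641 = 11945.
The quantity actually transacted is the short side, supply: 11945.

11945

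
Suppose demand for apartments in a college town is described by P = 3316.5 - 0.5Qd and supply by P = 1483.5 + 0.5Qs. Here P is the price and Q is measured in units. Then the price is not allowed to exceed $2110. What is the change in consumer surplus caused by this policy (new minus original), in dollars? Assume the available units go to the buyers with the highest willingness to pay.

Rearranging demand gives Qd = 6633 - 2P; rearranging supply gives Qs = 2P - 2967. Equilibrium: 6633 - 2P = 2P - 2967, so 9600 = 4P and P* = 2400, Q* = 1833.
Since 2110 < 2400, the ceiling is binding.
At P = 2110: Qd = 6633 - 2·2110 = 2413 and Qs = 2·2110 - 2967 = 1253.
Consumer surplus without the control is ½ · (3316.5 - 2400) · 1833 = 839972.25.
With the ceiling, 1253 units are sold at 2110 (assume they go to the highest-value buyers). The demand price at Q = 1253 is 2690, so CS = ½ · [(3316.5 - 2110) + (2690 - 2110)] · 1253 = 1119242.25.
Change in consumer surplus = 1119242.25 - 839972.25 = 279270.

279270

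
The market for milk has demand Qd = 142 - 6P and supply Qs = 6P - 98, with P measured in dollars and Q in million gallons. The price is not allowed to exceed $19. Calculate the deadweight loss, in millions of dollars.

Setting quantity demanded equal to quantity supplied, 142 - 6P = 6P - 98, gives P* = 20 and Q* = 22.
The ceiling of 19 is below the equilibrium price 20, so it binds.
At P = 19: Qd = 142 - 6·19 = 28 and Qs = 6·19 - 98 = 16.
Quantity traded falls to 16. At Q = 16 the demand price is (142 - 16)/6 = 21 and the supply price is (98 + 16)/6 = 19.
Deadweight loss = ½ · (21 - 19) · (22 - 16) = ½ · 2 · 6 = 6.

6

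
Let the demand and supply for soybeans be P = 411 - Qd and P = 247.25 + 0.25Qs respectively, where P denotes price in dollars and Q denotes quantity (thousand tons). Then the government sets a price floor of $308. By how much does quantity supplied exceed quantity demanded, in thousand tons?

Rearranging demand gives Qd = 411 - P; rearranging supply gives Qs = 4P - 989. Equilibrium: 411 - P = 4P - 989, so 1400 = 5P and P* = 280, Q* = 131.
Since 308 > 280, the floor is binding.
At P = 308: Qd = 411 - 308 = 103 and Qs = 4·308 - 989 = 243.
Surplus = Qs - Qd = 243 - 103 = 140.

140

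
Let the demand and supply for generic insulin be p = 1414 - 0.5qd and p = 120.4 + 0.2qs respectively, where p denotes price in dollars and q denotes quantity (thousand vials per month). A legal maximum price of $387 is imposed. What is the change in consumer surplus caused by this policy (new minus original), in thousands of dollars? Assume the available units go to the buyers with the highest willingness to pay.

70992.75

Rearranging demand gives qd = 2828 - 2p; rearranging supply gives qs = 5p - 602. Without the control the market clears where 2828 - 2p = 5p - 602, i.e. p* = 490 and q* = 1848.
Since 387 < 490, the ceiling is binding.
At p = 387: qd = 2828 - 2·387 = 2054 and qs = 5·387 - 602 = 1333.
Consumer surplus without the control is ½ · (1414 - 490) · 1848 = 853776.
With the ceiling, 1333 units are sold at 387 (assume they go to the highest-value buyers). The demand price at q = 1333 is 747.5, so CS = ½ · [(1414 - 387) + (747.5 - 387)] · 1333 = 924768.75.
Change in consumer surplus = 924768.75 - 853776 = 70992.75.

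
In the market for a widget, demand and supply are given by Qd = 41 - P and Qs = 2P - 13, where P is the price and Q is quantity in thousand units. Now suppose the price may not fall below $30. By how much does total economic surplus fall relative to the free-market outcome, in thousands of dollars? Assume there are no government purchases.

In a free market, 41 - P = 2P - 13 gives the equilibrium P* = 18, Q* = 23.
The floor of 30 is above the equilibrium price 18, so it binds.
At P = 30: Qd = 41 - 30 = 11 and Qs = 2·30 - 13 = 47.
Quantity traded falls to 11. At Q = 11 the demand price is 41 - 11 = 30 and the supply price is (13 + 11)/2 = 12.
Deadweight loss = ½ · (30 - 12) · (23 - 11) = ½ · 18 · 12 = 108.

108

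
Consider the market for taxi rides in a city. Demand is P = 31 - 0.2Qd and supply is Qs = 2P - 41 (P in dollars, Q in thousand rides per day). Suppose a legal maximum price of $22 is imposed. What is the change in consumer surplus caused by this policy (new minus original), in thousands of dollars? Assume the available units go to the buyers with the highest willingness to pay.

3.6

Rearranging demand gives Qd = 155 - 5P. Equilibrium: 155 - 5P = 2P - 41, so 196 = 7P and P* = 28, Q* = 15.
Because the ceiling (22) lies below the market-clearing price, it is binding.
At P = 22: Qd = 155 - 5·22 = 45 and Qs = 2·22 - 41 = 3.
Consumer surplus without the control is ½ · (31 - 28) · 15 = 22.5.
With the ceiling, 3 units are sold at 22 (assume they go to the highest-value buyers). The demand price at Q = 3 is 30.4, so CS = ½ · [(31 - 22) + (30.4 - 22)] · 3 = 26.1.
Change in consumer surplus = 26.1 - 22.5 = 3.6.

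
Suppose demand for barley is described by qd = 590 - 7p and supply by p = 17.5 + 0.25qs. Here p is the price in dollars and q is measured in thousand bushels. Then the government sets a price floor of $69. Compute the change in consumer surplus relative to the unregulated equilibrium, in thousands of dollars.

Rearranging supply gives qs = 4p - 70. In a free market, 590 - 7p = 4p - 70 gives the equilibrium p* = 60, q* = 170.
Since 69 > 60, the floor is binding.
At p = 69: qd = 590 - 7·69 = 107 and qs = 4·69 - 70 = 206.
Consumer surplus without the control is ½ · (590/7 - 60) · 170 = 14450/7.
With the floor, consumers buy 107 units at 69, so CS = ½ · (590/7 - 69) · 107 = 11449/14.
Change in consumer surplus = 11449/14 - 14450/7 = -1246.5.

-1246.5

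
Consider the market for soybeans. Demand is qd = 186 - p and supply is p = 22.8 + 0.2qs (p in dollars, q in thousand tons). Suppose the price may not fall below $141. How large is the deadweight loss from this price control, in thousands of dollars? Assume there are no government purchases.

Rearranging supply gives qs = 5p - 114. Setting quantity demanded equal to quantity supplied, 186 - p = 5p - 114, gives p* = 50 and q* = 136.
The floor of 141 is above the equilibrium price 50, so it binds.
At p = 141: qd = 186 - 141 = 45 and qs = 5·141 - 114 = 591.
Quantity traded falls to 45. At q = 45 the demand price is 186 - 45 = 141 and the supply price is (114 + 45)/5 = 31.8.
Deadweight loss = ½ · (141 - 31.8) · (136 - 45) = ½ · 109.2 · 91 = 4968.6.

4968.6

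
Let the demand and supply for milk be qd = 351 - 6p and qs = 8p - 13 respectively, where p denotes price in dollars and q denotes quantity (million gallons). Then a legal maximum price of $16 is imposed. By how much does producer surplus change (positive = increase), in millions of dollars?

-1550

Without the control the market clears where 351 - 6p = 8p - 13, i.e. p* = 26 and q* = 195.
Because the ceiling (16) lies below the market-clearing price, it is binding.
At p = 16: qd = 351 - 6·16 = 255 and qs = 8·16 - 13 = 115.
Producer surplus without the control is ½ · (26 - 1.625) · 195 = 2376.5625.
With the ceiling, producers sell 115 units at 16, so PS = ½ · (16 - 1.625) · 115 = 826.5625.
Change in producer surplus = 826.5625 - 2376.5625 = -1550.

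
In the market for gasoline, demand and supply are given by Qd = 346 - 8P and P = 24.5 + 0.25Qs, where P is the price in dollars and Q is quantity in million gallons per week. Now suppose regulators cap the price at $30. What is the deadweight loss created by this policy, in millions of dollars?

147

Rearranging supply gives Qs = 4P - 98. In a free market, 346 - 8P = 4P - 98 gives the equilibrium P* = 37, Q* = 50.
The ceiling of 30 is below the equilibrium price 37, so it binds.
At P = 30: Qd = 346 - 8·30 = 106 and Qs = 4·30 - 98 = 22.
Quantity traded falls to 22. At Q = 22 the demand price is (346 - 22)/8 = 40.5 and the supply price is (98 + 22)/4 = 30.
Deadweight loss = ½ · (40.5 - 30) · (50 - 22) = ½ · 10.5 · 28 = 147.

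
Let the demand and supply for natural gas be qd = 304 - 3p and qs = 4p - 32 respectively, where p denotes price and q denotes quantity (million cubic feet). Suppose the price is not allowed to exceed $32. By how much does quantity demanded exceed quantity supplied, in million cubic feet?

Without the control the market clears where 304 - 3p = 4p - 32, i.e. p* = 48 and q* = 160.
Since 32 < 48, the ceiling is binding.
At p = 32: qd = 304 - 3·32 = 208 and qs = 4·32 - 32 = 96.
Shortage = qd - qs = 208 - 96 = 112.

112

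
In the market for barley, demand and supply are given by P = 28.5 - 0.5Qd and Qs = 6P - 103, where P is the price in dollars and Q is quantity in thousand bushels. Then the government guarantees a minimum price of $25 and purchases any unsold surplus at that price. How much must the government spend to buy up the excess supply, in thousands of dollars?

Rearranging demand gives Qd = 57 - 2P. In a free market, 57 - 2P = 6P - 103 gives the equilibrium P* = 20, Q* = 17.
The floor of 25 is above the equilibrium price 20, so it binds.
At P = 25: Qd = 57 - 2·25 = 7 and Qs = 6·25 - 103 = 47.
Surplus = Qs - Qd = 40.
Government expenditure = surplus × support price = 40 × 25 = 1000.

1000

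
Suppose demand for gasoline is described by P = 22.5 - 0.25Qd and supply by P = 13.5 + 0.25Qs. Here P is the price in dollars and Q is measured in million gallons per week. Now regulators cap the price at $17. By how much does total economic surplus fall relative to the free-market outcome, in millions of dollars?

4

Rearranging demand gives Qd = 90 - 4P; rearranging supply gives Qs = 4P - 54. In a free market, 90 - 4P = 4P - 54 gives the equilibrium P* = 18, Q* = 18.
Because the ceiling (17) lies below the market-clearing price, it is binding.
At P = 17: Qd = 90 - 4·17 = 22 and Qs = 4·17 - 54 = 14.
Quantity traded falls to 14. At Q = 14 the demand price is (90 - 14)/4 = 19 and the supply price is (54 + 14)/4 = 17.
Deadweight loss = ½ · (19 - 17) · (18 - 14) = ½ · 2 · 4 = 4.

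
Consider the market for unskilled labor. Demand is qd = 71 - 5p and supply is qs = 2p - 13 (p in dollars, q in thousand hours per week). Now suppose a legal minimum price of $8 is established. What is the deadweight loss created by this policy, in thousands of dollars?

0

Equilibrium: 71 - 5p = 2p - 13, so 84 = 7p and p* = 12, q* = 11.
Since 8 is below p* = 12, the floor does not bind and the free-market outcome prevails.
Since the control does not bind, no trades are prevented and deadweight loss is zero.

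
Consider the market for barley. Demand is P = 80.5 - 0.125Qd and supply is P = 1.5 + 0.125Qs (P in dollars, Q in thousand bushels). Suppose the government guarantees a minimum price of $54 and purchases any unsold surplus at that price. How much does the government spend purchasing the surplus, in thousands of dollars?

Rearranging demand gives Qd = 644 - 8P; rearranging supply gives Qs = 8P - 12. Setting quantity demanded equal to quantity supplied, 644 - 8P = 8P - 12, gives P* = 41 and Q* = 316.
Since 54 > 41, the floor is binding.
At P = 54: Qd = 644 - 8·54 = 212 and Qs = 8·54 - 12 = 420.
Surplus = Qs - Qd = 208.
Government expenditure = surplus × support price = 208 × 54 = 11232.

11232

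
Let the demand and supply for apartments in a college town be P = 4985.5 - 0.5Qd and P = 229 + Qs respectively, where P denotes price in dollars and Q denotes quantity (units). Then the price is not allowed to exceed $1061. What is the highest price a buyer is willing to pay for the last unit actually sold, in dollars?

Rearranging demand gives Qd = 9971 - 2P; rearranging supply gives Qs = P - 229. Without the control the market clears where 9971 - 2P = P - 229, i.e. P* = 3400 and Q* = 3171.
Because the ceiling (1061) lies below the market-clearing price, it is binding.
At P = 1061: Qd = 9971 - 2·1061 = 7849 and Qs = 1061 - 229 = 832.
Only 832 units reach the market. On the demand curve, the marginal buyer's willingness to pay at Q = 832 is (9971 - 832)/2 = 4569.5.

4569.5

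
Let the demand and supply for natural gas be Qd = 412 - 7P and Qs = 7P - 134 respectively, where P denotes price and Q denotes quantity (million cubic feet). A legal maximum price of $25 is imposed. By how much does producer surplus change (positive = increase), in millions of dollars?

-1260

In a free market, 412 - 7P = 7P - 134 gives the equilibrium P* = 39, Q* = 139.
Because the ceiling (25) lies below the market-clearing price, it is binding.
At P = 25: Qd = 412 - 7·25 = 237 and Qs = 7·25 - 134 = 41.
Producer surplus without the control is ½ · (39 - 134/7) · 139 = 19321/14.
With the ceiling, producers sell 41 units at 25, so PS = ½ · (25 - 134/7) · 41 = 1681/14.
Change in producer surplus = 1681/14 - 19321/14 = -1260.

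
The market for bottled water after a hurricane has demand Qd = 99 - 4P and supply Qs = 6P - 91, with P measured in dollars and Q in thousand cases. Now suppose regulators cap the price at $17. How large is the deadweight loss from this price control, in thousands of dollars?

30

Equilibrium: 99 - 4P = 6P - 91, so 190 = 10P and P* = 19, Q* = 23.
Since 17 < 19, the ceiling is binding.
At P = 17: Qd = 99 - 4·17 = 31 and Qs = 6·17 - 91 = 11.
Quantity traded falls to 11. At Q = 11 the demand price is (99 - 11)/4 = 22 and the supply price is (91 + 11)/6 = 17.
Deadweight loss = ½ · (22 - 17) · (23 - 11) = ½ · 5 · 12 = 30.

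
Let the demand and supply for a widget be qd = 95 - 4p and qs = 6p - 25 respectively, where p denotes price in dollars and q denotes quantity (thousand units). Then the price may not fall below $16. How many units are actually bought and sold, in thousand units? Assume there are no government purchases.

Equilibrium: 95 - 4p = 6p - 25, so 120 = 10p and p* = 12, q* = 47.
The floor of 16 is above the equilibrium price 12, so it binds.
At p = 16: qd = 95 - 4·16 = 31 and qs = 6·16 - 25 = 71.
The quantity actually transacted is the short side, demand: 31.

31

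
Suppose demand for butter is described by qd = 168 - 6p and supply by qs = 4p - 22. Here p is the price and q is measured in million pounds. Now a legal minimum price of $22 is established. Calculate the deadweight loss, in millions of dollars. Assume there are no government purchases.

67.5

Equilibrium: 168 - 6p = 4p - 22, so 190 = 10p and p* = 19, q* = 54.
The floor of 22 is above the equilibrium price 19, so it binds.
At p = 22: qd = 168 - 6·22 = 36 and qs = 4·22 - 22 = 66.
Quantity traded falls to 36. At q = 36 the demand price is (168 - 36)/6 = 22 and the supply price is (22 + 36)/4 = 14.5.
Deadweight loss = ½ · (22 - 14.5) · (54 - 36) = ½ · 7.5 · 18 = 67.5.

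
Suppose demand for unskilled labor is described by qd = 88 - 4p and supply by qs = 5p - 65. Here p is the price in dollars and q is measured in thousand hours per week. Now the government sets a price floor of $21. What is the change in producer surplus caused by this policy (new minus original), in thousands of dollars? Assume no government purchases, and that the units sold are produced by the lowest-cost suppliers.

Without the control the market clears where 88 - 4p = 5p - 65, i.e. p* = 17 and q* = 20.
Since 21 > 17, the floor is binding.
At p = 21: qd = 88 - 4·21 = 4 and qs = 5·21 - 65 = 40.
Producer surplus without the control is ½ · (17 - 13) · 20 = 40.
With the floor, 4 units are sold at 21. The supply price at q = 4 is 13.8, so PS = ½ · [(21 - 13) + (21 - 13.8)] · 4 = 30.4.
Change in producer surplus = 30.4 - 40 = -9.6.

-9.6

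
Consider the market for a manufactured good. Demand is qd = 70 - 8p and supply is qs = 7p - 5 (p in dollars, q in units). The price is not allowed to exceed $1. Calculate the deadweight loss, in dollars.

Without the control the market clears where 70 - 8p = 7p - 5, i.e. p* = 5 and q* = 30.
Because the ceiling (1) lies below the market-clearing price, it is binding.
At p = 1: qd = 70 - 8·1 = 62 and qs = 7·1 - 5 = 2.
Quantity traded falls to 2. At q = 2 the demand price is (70 - 2)/8 = 8.5 and the supply price is (5 + 2)/7 = 1.
Deadweight loss = ½ · (8.5 - 1) · (30 - 2) = ½ · 7.5 · 28 = 105.

105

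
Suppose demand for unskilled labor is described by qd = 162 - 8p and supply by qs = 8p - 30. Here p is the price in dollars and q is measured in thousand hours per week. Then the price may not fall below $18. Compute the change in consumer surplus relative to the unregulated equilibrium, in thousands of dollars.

-252

In a free market, 162 - 8p = 8p - 30 gives the equilibrium p* = 12, q* = 66.
Because the floor (18) lies above the market-clearing price, it is binding.
At p = 18: qd = 162 - 8·18 = 18 and qs = 8·18 - 30 = 114.
Consumer surplus without the control is ½ · (20.25 - 12) · 66 = 272.25.
With the floor, consumers buy 18 units at 18, so CS = ½ · (20.25 - 18) · 18 = 20.25.
Change in consumer surplus = 20.25 - 272.25 = -252.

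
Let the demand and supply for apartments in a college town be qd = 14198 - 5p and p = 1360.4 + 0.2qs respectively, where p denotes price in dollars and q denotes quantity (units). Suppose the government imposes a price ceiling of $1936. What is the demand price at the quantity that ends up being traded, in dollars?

Rearranging supply gives qs = 5p - 6802. Equilibrium: 14198 - 5p = 5p - 6802, so 21000 = 10p and p* = 2100, q* = 3698.
The ceiling of 1936 is below the equilibrium price 2100, so it binds.
At p = 1936: qd = 14198 - 5·1936 = 4518 and qs = 5·1936 - 6802 = 2878.
Only 2878 units reach the market. On the demand curve, the marginal buyer's willingness to pay at q = 2878 is (14198 - 2878)/5 = 2264.

2264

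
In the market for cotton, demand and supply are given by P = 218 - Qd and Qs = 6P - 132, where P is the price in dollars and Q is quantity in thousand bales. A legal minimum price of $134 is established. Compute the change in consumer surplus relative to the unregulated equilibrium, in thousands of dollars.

Rearranging demand gives Qd = 218 - P. Setting quantity demanded equal to quantity supplied, 218 - P = 6P - 132, gives P* = 50 and Q* = 168.
Because the floor (134) lies above the market-clearing price, it is binding.
At P = 134: Qd = 218 - 134 = 84 and Qs = 6·134 - 132 = 672.
Consumer surplus without the control is ½ · (218 - 50) · 168 = 14112.
With the floor, consumers buy 84 units at 134, so CS = ½ · (218 - 134) · 84 = 3528.
Change in consumer surplus = 3528 - 14112 = -10584.

-10584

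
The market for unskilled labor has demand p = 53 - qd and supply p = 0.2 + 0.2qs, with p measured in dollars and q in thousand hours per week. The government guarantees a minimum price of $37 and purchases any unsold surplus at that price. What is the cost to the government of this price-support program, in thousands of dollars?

Rearranging demand gives qd = 53 - p; rearranging supply gives qs = 5p - 1. Setting quantity demanded equal to quantity supplied, 53 - p = 5p - 1, gives p* = 9 and q* = 44.
Because the floor (37) lies above the market-clearing price, it is binding.
At p = 37: qd = 53 - 37 = 16 and qs = 5·37 - 1 = 184.
Surplus = qs - qd = 168.
Government expenditure = surplus × support price = 168 × 37 = 6216.

6216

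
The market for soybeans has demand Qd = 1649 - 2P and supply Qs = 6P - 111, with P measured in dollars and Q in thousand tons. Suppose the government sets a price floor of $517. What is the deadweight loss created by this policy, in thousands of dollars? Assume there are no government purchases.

117612

Equilibrium: 1649 - 2P = 6P - 111, so 1760 = 8P and P* = 220, Q* = 1209.
Because the floor (517) lies above the market-clearing price, it is binding.
At P = 517: Qd = 1649 - 2·517 = 615 and Qs = 6·517 - 111 = 2991.
Quantity traded falls to 615. At Q = 615 the demand price is (1649 - 615)/2 = 517 and the supply price is (111 + 615)/6 = 121.
Deadweight loss = ½ · (517 - 121) · (1209 - 615) = ½ · 396 · 594 = 117612.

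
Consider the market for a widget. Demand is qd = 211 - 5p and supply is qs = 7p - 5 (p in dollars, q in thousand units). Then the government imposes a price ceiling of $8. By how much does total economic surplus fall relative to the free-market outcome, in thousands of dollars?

840

In a free market, 211 - 5p = 7p - 5 gives the equilibrium p* = 18, q* = 121.
The ceiling of 8 is below the equilibrium price 18, so it binds.
At p = 8: qd = 211 - 5·8 = 171 and qs = 7·8 - 5 = 51.
Quantity traded falls to 51. At q = 51 the demand price is (211 - 51)/5 = 32 and the supply price is (5 + 51)/7 = 8.
Deadweight loss = ½ · (32 - 8) · (121 - 51) = ½ · 24 · 70 = 840.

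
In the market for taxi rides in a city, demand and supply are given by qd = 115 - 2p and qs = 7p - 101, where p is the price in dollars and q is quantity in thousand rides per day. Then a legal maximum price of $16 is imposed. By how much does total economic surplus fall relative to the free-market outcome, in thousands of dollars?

In a free market, 115 - 2p = 7p - 101 gives the equilibrium p* = 24, q* = 67.
Since 16 < 24, the ceiling is binding.
At p = 16: qd = 115 - 2·16 = 83 and qs = 7·16 - 101 = 11.
Quantity traded falls to 11. At q = 11 the demand price is (115 - 11)/2 = 52 and the supply price is (101 + 11)/7 = 16.
Deadweight loss = ½ · (52 - 16) · (67 - 11) = ½ · 36 · 56 = 1008.

1008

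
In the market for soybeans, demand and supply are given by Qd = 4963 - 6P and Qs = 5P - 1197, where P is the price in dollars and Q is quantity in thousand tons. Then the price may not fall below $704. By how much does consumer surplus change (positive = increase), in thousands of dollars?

Equilibrium: 4963 - 6P = 5P - 1197, so 6160 = 11P and P* = 560, Q* = 1603.
The floor of 704 is above the equilibrium price 560, so it binds.
At P = 704: Qd = 4963 - 6·704 = 739 and Qs = 5·704 - 1197 = 2323.
Consumer surplus without the control is ½ · (4963/6 - 560) · 1603 = 2569609/12.
With the floor, consumers buy 739 units at 704, so CS = ½ · (4963/6 - 704) · 739 = 546121/12.
Change in consumer surplus = 546121/12 - 2569609/12 = -168624.

-168624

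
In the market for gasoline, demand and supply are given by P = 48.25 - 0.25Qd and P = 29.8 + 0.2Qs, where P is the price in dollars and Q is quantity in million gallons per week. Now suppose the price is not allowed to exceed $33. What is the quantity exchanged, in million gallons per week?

16

Rearranging demand gives Qd = 193 - 4P; rearranging supply gives Qs = 5P - 149. Without the control the market clears where 193 - 4P = 5P - 149, i.e. P* = 38 and Q* = 41.
Since 33 < 38, the ceiling is binding.
At P = 33: Qd = 193 - 4·33 = 61 and Qs = 5·33 - 149 = 16.
The quantity actually transacted is the short side, supply: 16.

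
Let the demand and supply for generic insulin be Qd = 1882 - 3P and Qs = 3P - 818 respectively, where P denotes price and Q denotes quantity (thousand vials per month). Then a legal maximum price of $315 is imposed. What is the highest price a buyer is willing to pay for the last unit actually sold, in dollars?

585

Setting quantity demanded equal to quantity supplied, 1882 - 3P = 3P - 818, gives P* = 450 and Q* = 532.
Since 315 < 450, the ceiling is binding.
At P = 315: Qd = 1882 - 3·315 = 937 and Qs = 3·315 - 818 = 127.
Only 127 units reach the market. On the demand curve, the marginal buyer's willingness to pay at Q = 127 is (1882 - 127)/3 = 585.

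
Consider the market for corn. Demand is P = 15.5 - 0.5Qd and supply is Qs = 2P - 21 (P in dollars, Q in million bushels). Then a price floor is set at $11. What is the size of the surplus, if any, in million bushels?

Rearranging demand gives Qd = 31 - 2P. Equilibrium: 31 - 2P = 2P - 21, so 52 = 4P and P* = 13, Q* = 5.
The floor of 11 is below the equilibrium price 13, so it is not binding; the market clears at P* = 13, Q* = 5.
Since the control does not bind, there is no surplus.

0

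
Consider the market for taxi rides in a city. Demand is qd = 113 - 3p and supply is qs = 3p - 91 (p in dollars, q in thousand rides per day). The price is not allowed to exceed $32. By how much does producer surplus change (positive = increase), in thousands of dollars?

-16

Equilibrium: 113 - 3p = 3p - 91, so 204 = 6p and p* = 34, q* = 11.
Because the ceiling (32) lies below the market-clearing price, it is binding.
At p = 32: qd = 113 - 3·32 = 17 and qs = 3·32 - 91 = 5.
Producer surplus without the control is ½ · (34 - 91/3) · 11 = 121/6.
With the ceiling, producers sell 5 units at 32, so PS = ½ · (32 - 91/3) · 5 = 25/6.
Change in producer surplus = 25/6 - 121/6 = -16.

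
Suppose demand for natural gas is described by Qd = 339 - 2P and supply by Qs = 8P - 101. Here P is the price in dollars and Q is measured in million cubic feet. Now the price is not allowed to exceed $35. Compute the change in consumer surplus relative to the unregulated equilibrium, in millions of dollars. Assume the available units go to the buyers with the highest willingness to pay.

Without the control the market clears where 339 - 2P = 8P - 101, i.e. P* = 44 and Q* = 251.
Since 35 < 44, the ceiling is binding.
At P = 35: Qd = 339 - 2·35 = 269 and Qs = 8·35 - 101 = 179.
Consumer surplus without the control is ½ · (169.5 - 44) · 251 = 15750.25.
With the ceiling, 179 units are sold at 35 (assume they go to the highest-value buyers). The demand price at Q = 179 is 80, so CS = ½ · [(169.5 - 35) + (80 - 35)] · 179 = 16065.25.
Change in consumer surplus = 16065.25 - 15750.25 = 315.

315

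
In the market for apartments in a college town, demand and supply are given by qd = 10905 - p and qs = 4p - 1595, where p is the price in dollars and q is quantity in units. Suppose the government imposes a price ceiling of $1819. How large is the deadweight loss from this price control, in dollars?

In a free market, 10905 - p = 4p - 1595 gives the equilibrium p* = 2500, q* = 8405.
Because the ceiling (1819) lies below the market-clearing price, it is binding.
At p = 1819: qd = 10905 - 1819 = 9086 and qs = 4·1819 - 1595 = 5681.
Quantity traded falls to 5681. At q = 5681 the demand price is 10905 - 5681 = 5224 and the supply price is (1595 + 5681)/4 = 1819.
Deadweight loss = ½ · (5224 - 1819) · (8405 - 5681) = ½ · 3405 · 2724 = 4637610.

4637610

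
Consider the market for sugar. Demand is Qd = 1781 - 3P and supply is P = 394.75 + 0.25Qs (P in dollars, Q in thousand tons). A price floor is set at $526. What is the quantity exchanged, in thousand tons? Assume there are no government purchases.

203

Rearranging supply gives Qs = 4P - 1579. Setting quantity demanded equal to quantity supplied, 1781 - 3P = 4P - 1579, gives P* = 480 and Q* = 341.
Since 526 > 480, the floor is binding.
At P = 526: Qd = 1781 - 3·526 = 203 and Qs = 4·526 - 1579 = 525.
The quantity actually transacted is the short side, demand: 203.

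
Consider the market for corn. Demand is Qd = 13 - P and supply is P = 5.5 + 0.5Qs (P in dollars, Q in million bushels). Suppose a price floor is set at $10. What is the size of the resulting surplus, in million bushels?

Rearranging supply gives Qs = 2P - 11. In a free market, 13 - P = 2P - 11 gives the equilibrium P* = 8, Q* = 5.
Since 10 > 8, the floor is binding.
At P = 10: Qd = 13 - 10 = 3 and Qs = 2·10 - 11 = 9.
Surplus = Qs - Qd = 9 - 3 = 6.

6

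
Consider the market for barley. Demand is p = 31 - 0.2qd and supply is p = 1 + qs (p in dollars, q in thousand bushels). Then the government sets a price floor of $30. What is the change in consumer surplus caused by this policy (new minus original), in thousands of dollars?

Rearranging demand gives qd = 155 - 5p; rearranging supply gives qs = p - 1. Equilibrium: 155 - 5p = p - 1, so 156 = 6p and p* = 26, q* = 25.
Since 30 > 26, the floor is binding.
At p = 30: qd = 155 - 5·30 = 5 and qs = 30 - 1 = 29.
Consumer surplus without the control is ½ · (31 - 26) · 25 = 62.5.
With the floor, consumers buy 5 units at 30, so CS = ½ · (31 - 30) · 5 = 2.5.
Change in consumer surplus = 2.5 - 62.5 = -60.

-60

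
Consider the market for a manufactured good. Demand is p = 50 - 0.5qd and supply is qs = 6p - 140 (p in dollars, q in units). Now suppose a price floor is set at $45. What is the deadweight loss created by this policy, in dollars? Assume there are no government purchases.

Rearranging demand gives qd = 100 - 2p. In a free market, 100 - 2p = 6p - 140 gives the equilibrium p* = 30, q* = 40.
The floor of 45 is above the equilibrium price 30, so it binds.
At p = 45: qd = 100 - 2·45 = 10 and qs = 6·45 - 140 = 130.
Quantity traded falls to 10. At q = 10 the demand price is (100 - 10)/2 = 45 and the supply price is (140 + 10)/6 = 25.
Deadweight loss = ½ · (45 - 25) · (40 - 10) = ½ · 20 · 30 = 300.

300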